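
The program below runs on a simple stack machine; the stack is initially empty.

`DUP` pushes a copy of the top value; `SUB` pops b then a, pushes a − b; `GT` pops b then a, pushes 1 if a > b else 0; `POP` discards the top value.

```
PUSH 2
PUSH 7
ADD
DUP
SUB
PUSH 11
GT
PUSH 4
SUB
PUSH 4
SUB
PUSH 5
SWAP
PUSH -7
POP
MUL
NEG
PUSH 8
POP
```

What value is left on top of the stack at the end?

40

PUSH 2   2
PUSH 7   2 7
ADD      9
DUP      9 9
SUB      0
PUSH 11  0 11
GT       0
PUSH 4   0 4
SUB      -4
PUSH 4   -4 4
SUB      -8
PUSH 5   -8 5
SWAP     5 -8
PUSH -7  5 -8 -7
POP      5 -8
MUL      -40
NEG      40
PUSH 8   40 8
POP      40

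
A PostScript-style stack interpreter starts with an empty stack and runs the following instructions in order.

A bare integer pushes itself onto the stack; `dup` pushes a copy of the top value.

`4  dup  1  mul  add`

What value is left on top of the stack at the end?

4   → [4]
dup → [4, 4]
1   → [4, 4, 1]
mul → [4, 4]
add → [8]

8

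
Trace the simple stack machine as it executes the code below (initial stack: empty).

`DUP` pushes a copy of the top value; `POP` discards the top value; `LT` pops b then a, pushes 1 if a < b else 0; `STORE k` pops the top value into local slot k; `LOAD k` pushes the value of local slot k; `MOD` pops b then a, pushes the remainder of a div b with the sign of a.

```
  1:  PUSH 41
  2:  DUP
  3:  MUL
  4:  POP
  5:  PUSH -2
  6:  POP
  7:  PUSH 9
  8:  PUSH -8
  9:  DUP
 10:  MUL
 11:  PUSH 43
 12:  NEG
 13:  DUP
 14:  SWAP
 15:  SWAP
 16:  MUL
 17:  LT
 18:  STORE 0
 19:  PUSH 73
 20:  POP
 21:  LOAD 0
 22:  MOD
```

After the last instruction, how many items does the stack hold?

1

PUSH 41 -> 41
DUP     -> 41 41
MUL     -> 1681
POP     -> (empty)
PUSH -2 -> -2
POP     -> (empty)
PUSH 9  -> 9
PUSH -8 -> 9 -8
DUP     -> 9 -8 -8
MUL     -> 9 64
PUSH 43 -> 9 64 43
NEG     -> 9 64 -43
DUP     -> 9 64 -43 -43
SWAP    -> 9 64 -43 -43
SWAP    -> 9 64 -43 -43
MUL     -> 9 64 1849
LT      -> 9 1
STORE 0 -> 9
PUSH 73 -> 9 73
POP     -> 9
LOAD 0  -> 9 1
MOD     -> 0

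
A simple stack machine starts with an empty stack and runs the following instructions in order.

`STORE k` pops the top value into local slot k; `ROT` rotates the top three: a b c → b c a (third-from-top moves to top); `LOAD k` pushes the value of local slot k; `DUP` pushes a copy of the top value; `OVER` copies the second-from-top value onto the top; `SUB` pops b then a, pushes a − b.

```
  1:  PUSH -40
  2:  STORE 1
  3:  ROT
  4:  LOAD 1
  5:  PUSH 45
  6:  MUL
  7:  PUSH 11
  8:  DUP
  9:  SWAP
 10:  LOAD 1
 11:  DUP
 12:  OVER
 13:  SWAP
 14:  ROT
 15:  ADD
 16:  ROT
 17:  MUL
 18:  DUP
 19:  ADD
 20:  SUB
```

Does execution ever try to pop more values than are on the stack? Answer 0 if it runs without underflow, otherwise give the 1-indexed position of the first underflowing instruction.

PUSH -40 : [-40]
STORE 1  : []
ROT  — needs 3 operands, stack has 0 → underflow

3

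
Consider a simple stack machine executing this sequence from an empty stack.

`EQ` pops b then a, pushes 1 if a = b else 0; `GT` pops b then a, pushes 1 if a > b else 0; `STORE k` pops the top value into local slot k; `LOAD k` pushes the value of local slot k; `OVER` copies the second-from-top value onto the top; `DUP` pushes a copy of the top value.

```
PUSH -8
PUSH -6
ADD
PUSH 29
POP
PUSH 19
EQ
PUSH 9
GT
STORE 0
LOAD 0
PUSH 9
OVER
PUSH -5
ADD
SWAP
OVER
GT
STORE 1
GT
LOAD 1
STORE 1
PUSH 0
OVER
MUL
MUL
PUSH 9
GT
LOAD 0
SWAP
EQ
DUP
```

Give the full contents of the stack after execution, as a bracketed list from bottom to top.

PUSH -8 : -8
PUSH -6 : -8 -6
ADD     : -14
PUSH 29 : -14 29
POP     : -14
PUSH 19 : -14 19
EQ      : 0
PUSH 9  : 0 9
GT      : 0
STORE 0 : (empty)
LOAD 0  : 0
PUSH 9  : 0 9
OVER    : 0 9 0
PUSH -5 : 0 9 0 -5
ADD     : 0 9 -5
SWAP    : 0 -5 9
OVER    : 0 -5 9 -5
GT      : 0 -5 1
STORE 1 : 0 -5
GT      : 1
LOAD 1  : 1 1
STORE 1 : 1
PUSH 0  : 1 0
OVER    : 1 0 1
MUL     : 1 0
MUL     : 0
PUSH 9  : 0 9
GT      : 0
LOAD 0  : 0 0
SWAP    : 0 0
EQ      : 1
DUP     : 1 1

[1, 1]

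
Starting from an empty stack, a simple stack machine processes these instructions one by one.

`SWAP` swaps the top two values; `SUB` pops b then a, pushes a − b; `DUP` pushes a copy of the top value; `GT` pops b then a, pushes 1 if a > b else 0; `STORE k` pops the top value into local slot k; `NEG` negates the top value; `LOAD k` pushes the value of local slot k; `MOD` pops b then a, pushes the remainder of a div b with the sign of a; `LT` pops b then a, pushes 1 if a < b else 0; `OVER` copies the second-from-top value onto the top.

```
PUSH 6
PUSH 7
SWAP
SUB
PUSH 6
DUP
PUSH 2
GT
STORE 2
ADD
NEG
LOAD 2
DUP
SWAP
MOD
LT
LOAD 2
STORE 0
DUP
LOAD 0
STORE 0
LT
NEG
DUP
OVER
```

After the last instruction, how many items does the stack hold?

3

PUSH 6   [6]
PUSH 7   [6, 7]
SWAP     [7, 6]
SUB      [1]
PUSH 6   [1, 6]
DUP      [1, 6, 6]
PUSH 2   [1, 6, 6, 2]
GT       [1, 6, 1]
STORE 2  [1, 6]
ADD      [7]
NEG      [-7]
LOAD 2   [-7, 1]
DUP      [-7, 1, 1]
SWAP     [-7, 1, 1]
MOD      [-7, 0]
LT       [1]
LOAD 2   [1, 1]
STORE 0  [1]
DUP      [1, 1]
LOAD 0   [1, 1, 1]
STORE 0  [1, 1]
LT       [0]
NEG      [0]
DUP      [0, 0]
OVER     [0, 0, 0]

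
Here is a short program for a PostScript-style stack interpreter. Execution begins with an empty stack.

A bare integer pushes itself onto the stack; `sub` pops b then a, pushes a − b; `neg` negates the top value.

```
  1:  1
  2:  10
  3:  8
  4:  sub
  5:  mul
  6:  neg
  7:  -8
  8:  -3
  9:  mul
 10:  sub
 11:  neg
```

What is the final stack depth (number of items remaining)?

1    1
10   1 10
8    1 10 8
sub  1 2
mul  2
neg  -2
-8   -2 -8
-3   -2 -8 -3
mul  -2 24
sub  -26
neg  26

1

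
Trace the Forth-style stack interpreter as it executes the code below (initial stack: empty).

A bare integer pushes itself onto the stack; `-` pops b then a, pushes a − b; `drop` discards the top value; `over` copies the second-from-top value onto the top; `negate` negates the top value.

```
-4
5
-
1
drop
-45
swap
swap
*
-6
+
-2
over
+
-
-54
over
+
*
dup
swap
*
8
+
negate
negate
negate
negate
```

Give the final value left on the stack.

-4     : -4
5      : -4 5
-      : -9
1      : -9 1
drop   : -9
-45    : -9 -45
swap   : -45 -9
swap   : -9 -45
*      : 405
-6     : 405 -6
+      : 399
-2     : 399 -2
over   : 399 -2 399
+      : 399 397
-      : 2
-54    : 2 -54
over   : 2 -54 2
+      : 2 -52
*      : -104
dup    : -104 -104
swap   : -104 -104
*      : 10816
8      : 10816 8
+      : 10824
negate : -10824
negate : 10824
negate : -10824
negate : 10824

10824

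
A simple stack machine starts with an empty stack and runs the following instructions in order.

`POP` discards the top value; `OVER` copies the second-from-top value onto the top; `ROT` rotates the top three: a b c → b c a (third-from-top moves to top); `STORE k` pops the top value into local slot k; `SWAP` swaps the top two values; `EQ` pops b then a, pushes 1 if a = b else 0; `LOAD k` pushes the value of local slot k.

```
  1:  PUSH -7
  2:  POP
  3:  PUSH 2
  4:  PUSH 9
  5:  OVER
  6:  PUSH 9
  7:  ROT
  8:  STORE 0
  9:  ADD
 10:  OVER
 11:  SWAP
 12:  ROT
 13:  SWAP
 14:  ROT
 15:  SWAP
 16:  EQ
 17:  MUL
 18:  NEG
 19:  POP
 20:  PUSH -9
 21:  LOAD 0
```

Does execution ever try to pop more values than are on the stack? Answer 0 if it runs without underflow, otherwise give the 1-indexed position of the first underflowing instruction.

PUSH -7 : -7
POP     : (empty)
PUSH 2  : 2
PUSH 9  : 2 9
OVER    : 2 9 2
PUSH 9  : 2 9 2 9
ROT     : 2 2 9 9
STORE 0 : 2 2 9
ADD     : 2 11
OVER    : 2 11 2
SWAP    : 2 2 11
ROT     : 2 11 2
SWAP    : 2 2 11
ROT     : 2 11 2
SWAP    : 2 2 11
EQ      : 2 0
MUL     : 0
NEG     : 0
POP     : (empty)
PUSH -9 : -9
LOAD 0  : -9 9

0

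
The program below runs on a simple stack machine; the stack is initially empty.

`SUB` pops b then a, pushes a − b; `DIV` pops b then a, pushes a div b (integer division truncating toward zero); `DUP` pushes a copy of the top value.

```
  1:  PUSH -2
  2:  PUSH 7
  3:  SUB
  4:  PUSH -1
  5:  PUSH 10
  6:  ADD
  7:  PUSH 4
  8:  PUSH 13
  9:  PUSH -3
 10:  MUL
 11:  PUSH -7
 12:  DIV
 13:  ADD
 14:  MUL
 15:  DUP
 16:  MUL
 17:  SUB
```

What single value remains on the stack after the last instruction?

-6570

PUSH -2 -> -2
PUSH 7  -> -2 7
SUB     -> -9
PUSH -1 -> -9 -1
PUSH 10 -> -9 -1 10
ADD     -> -9 9
PUSH 4  -> -9 9 4
PUSH 13 -> -9 9 4 13
PUSH -3 -> -9 9 4 13 -3
MUL     -> -9 9 4 -39
PUSH -7 -> -9 9 4 -39 -7
DIV     -> -9 9 4 5
ADD     -> -9 9 9
MUL     -> -9 81
DUP     -> -9 81 81
MUL     -> -9 6561
SUB     -> -6570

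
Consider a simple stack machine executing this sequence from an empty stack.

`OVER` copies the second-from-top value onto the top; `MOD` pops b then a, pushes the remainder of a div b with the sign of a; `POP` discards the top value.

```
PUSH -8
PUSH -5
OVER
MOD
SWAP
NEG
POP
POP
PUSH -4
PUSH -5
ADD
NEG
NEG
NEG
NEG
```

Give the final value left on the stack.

PUSH -8 -> [-8]
PUSH -5 -> [-8, -5]
OVER    -> [-8, -5, -8]
MOD     -> [-8, -5]
SWAP    -> [-5, -8]
NEG     -> [-5, 8]
POP     -> [-5]
POP     -> []
PUSH -4 -> [-4]
PUSH -5 -> [-4, -5]
ADD     -> [-9]
NEG     -> [9]
NEG     -> [-9]
NEG     -> [9]
NEG     -> [-9]

-9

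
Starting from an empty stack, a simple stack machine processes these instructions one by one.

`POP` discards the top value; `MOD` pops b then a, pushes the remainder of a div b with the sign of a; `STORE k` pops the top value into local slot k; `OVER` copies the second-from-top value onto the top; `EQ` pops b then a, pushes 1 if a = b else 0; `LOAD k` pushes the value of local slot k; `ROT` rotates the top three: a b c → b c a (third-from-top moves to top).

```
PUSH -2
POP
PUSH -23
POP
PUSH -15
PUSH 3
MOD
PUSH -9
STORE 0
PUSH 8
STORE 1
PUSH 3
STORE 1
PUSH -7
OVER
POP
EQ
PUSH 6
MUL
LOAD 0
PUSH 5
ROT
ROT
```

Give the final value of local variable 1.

3

PUSH -2   -2
POP       (empty)
PUSH -23  -23
POP       (empty)
PUSH -15  -15
PUSH 3    -15 3
MOD       0
PUSH -9   0 -9
STORE 0   0
PUSH 8    0 8
STORE 1   0
PUSH 3    0 3
STORE 1   0
PUSH -7   0 -7
OVER      0 -7 0
POP       0 -7
EQ        0
PUSH 6    0 6
MUL       0
LOAD 0    0 -9
PUSH 5    0 -9 5
ROT       -9 5 0
ROT       5 0 -9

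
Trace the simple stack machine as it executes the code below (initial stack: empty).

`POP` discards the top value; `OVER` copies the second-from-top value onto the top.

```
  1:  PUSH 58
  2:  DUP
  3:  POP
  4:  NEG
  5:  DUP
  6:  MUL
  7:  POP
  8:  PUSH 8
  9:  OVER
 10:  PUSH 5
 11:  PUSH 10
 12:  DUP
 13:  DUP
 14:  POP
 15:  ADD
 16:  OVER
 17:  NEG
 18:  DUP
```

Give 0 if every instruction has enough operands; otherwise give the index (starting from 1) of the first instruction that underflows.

PUSH 58 → [58]
DUP     → [58, 58]
POP     → [58]
NEG     → [-58]
DUP     → [-58, -58]
MUL     → [3364]
POP     → []
PUSH 8  → [8]
OVER  — needs 2 operands, stack has 1 → underflow

9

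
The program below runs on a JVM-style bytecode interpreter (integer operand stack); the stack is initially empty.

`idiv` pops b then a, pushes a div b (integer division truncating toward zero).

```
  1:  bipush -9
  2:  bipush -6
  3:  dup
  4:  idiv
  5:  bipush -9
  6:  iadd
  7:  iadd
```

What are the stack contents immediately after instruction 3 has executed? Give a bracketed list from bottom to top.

bipush -9 : [-9]
bipush -6 : [-9, -6]
dup       : [-9, -6, -6]

[-9, -6, -6]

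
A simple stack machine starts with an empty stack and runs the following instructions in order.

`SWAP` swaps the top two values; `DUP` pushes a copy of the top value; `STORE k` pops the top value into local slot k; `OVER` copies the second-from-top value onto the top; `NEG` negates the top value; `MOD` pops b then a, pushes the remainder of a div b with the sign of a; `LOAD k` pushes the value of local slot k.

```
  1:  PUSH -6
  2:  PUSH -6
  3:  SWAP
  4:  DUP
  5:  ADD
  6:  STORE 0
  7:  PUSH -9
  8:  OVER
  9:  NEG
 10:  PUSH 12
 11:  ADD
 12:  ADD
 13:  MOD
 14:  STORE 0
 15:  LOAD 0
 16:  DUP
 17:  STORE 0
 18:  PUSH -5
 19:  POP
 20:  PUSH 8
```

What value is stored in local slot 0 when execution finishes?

PUSH -6 : [-6]
PUSH -6 : [-6, -6]
SWAP    : [-6, -6]
DUP     : [-6, -6, -6]
ADD     : [-6, -12]
STORE 0 : [-6]
PUSH -9 : [-6, -9]
OVER    : [-6, -9, -6]
NEG     : [-6, -9, 6]
PUSH 12 : [-6, -9, 6, 12]
ADD     : [-6, -9, 18]
ADD     : [-6, 9]
MOD     : [-6]
STORE 0 : []
LOAD 0  : [-6]
DUP     : [-6, -6]
STORE 0 : [-6]
PUSH -5 : [-6, -5]
POP     : [-6]
PUSH 8  : [-6, 8]

-6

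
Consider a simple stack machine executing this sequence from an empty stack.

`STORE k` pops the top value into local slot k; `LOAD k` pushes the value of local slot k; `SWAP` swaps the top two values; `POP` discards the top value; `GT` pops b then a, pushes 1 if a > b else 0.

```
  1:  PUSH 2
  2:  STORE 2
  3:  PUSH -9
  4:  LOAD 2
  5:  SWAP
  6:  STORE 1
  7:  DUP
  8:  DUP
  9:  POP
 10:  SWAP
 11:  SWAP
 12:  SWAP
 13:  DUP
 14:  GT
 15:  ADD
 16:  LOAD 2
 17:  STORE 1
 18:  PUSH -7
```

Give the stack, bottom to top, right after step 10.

PUSH 2  : [2]
STORE 2 : []
PUSH -9 : [-9]
LOAD 2  : [-9, 2]
SWAP    : [2, -9]
STORE 1 : [2]
DUP     : [2, 2]
DUP     : [2, 2, 2]
POP     : [2, 2]
SWAP    : [2, 2]

[2, 2]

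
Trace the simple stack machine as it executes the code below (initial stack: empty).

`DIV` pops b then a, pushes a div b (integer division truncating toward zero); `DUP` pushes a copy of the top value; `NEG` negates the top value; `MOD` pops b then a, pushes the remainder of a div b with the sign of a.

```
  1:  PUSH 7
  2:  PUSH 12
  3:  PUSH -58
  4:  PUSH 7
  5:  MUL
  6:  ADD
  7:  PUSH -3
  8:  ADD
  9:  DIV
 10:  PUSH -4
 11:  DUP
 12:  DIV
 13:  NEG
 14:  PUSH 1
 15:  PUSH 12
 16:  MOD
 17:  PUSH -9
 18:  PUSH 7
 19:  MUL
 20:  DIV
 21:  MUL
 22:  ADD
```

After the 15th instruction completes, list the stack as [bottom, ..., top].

PUSH 7   -> [7]
PUSH 12  -> [7, 12]
PUSH -58 -> [7, 12, -58]
PUSH 7   -> [7, 12, -58, 7]
MUL      -> [7, 12, -406]
ADD      -> [7, -394]
PUSH -3  -> [7, -394, -3]
ADD      -> [7, -397]
DIV      -> [0]
PUSH -4  -> [0, -4]
DUP      -> [0, -4, -4]
DIV      -> [0, 1]
NEG      -> [0, -1]
PUSH 1   -> [0, -1, 1]
PUSH 12  -> [0, -1, 1, 12]

[0, -1, 1, 12]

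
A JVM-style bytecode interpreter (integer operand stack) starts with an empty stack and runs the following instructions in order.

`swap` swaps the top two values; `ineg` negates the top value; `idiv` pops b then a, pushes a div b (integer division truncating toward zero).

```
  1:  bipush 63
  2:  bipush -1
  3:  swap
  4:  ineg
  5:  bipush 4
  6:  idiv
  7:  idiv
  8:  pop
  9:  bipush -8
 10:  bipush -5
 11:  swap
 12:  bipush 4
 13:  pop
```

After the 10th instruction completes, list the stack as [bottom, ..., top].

bipush 63 -> [63]
bipush -1 -> [63, -1]
swap      -> [-1, 63]
ineg      -> [-1, -63]
bipush 4  -> [-1, -63, 4]
idiv      -> [-1, -15]
idiv      -> [0]
pop       -> []
bipush -8 -> [-8]
bipush -5 -> [-8, -5]

[-8, -5]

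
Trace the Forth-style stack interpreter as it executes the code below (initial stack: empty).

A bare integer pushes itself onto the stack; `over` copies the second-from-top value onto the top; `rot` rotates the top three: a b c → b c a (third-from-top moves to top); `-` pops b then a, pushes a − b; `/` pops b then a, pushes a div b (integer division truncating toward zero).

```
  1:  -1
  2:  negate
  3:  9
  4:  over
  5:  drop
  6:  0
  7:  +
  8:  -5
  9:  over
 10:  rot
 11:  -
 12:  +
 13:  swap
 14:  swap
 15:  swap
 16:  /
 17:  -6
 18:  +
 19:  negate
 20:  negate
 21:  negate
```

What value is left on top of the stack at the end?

-1     → [-1]
negate → [1]
9      → [1, 9]
over   → [1, 9, 1]
drop   → [1, 9]
0      → [1, 9, 0]
+      → [1, 9]
-5     → [1, 9, -5]
over   → [1, 9, -5, 9]
rot    → [1, -5, 9, 9]
-      → [1, -5, 0]
+      → [1, -5]
swap   → [-5, 1]
swap   → [1, -5]
swap   → [-5, 1]
/      → [-5]
-6     → [-5, -6]
+      → [-11]
negate → [11]
negate → [-11]
negate → [11]

11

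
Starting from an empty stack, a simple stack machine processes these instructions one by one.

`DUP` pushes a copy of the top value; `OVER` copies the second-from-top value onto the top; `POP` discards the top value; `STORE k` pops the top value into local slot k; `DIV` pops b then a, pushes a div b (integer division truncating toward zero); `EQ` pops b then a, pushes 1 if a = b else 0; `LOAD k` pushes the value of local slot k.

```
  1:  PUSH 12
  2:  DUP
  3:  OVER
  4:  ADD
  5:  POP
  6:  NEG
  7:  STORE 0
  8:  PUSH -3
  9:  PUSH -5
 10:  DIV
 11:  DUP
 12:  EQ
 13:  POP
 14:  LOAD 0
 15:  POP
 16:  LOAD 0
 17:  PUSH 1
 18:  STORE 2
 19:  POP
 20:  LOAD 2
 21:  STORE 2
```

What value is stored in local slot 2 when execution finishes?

1

PUSH 12 : 12
DUP     : 12 12
OVER    : 12 12 12
ADD     : 12 24
POP     : 12
NEG     : -12
STORE 0 : (empty)
PUSH -3 : -3
PUSH -5 : -3 -5
DIV     : 0
DUP     : 0 0
EQ      : 1
POP     : (empty)
LOAD 0  : -12
POP     : (empty)
LOAD 0  : -12
PUSH 1  : -12 1
STORE 2 : -12
POP     : (empty)
LOAD 2  : 1
STORE 2 : (empty)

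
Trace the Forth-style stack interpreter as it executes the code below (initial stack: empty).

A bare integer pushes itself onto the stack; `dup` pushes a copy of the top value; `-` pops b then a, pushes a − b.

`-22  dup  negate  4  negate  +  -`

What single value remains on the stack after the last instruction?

-22    -> -22
dup    -> -22 -22
negate -> -22 22
4      -> -22 22 4
negate -> -22 22 -4
+      -> -22 18
-      -> -40

-40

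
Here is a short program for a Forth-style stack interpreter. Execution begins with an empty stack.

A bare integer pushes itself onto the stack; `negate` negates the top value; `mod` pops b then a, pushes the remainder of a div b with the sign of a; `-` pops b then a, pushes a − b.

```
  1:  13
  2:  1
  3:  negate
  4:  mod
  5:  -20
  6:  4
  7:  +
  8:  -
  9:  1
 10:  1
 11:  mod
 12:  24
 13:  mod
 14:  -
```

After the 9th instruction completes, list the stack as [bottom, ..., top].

[16, 1]

13     -> 13
1      -> 13 1
negate -> 13 -1
mod    -> 0
-20    -> 0 -20
4      -> 0 -20 4
+      -> 0 -16
-      -> 16
1      -> 16 1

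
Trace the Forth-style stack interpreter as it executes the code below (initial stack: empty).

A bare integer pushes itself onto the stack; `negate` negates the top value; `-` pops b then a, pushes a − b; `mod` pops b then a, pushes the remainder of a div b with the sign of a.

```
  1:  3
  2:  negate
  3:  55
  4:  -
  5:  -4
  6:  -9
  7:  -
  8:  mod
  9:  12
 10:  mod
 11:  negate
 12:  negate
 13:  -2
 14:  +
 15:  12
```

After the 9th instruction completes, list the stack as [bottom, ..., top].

3      → 3
negate → -3
55     → -3 55
-      → -58
-4     → -58 -4
-9     → -58 -4 -9
-      → -58 5
mod    → -3
12     → -3 12

[-3, 12]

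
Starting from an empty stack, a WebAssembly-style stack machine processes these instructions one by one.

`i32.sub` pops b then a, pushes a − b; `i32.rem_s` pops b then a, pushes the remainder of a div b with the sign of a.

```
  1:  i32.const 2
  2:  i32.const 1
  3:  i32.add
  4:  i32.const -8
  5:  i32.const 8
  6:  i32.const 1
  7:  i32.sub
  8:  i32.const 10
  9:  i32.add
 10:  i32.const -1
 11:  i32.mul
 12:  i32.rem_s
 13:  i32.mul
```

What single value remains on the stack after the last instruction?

i32.const 2  → [2]
i32.const 1  → [2, 1]
i32.add      → [3]
i32.const -8 → [3, -8]
i32.const 8  → [3, -8, 8]
i32.const 1  → [3, -8, 8, 1]
i32.sub      → [3, -8, 7]
i32.const 10 → [3, -8, 7, 10]
i32.add      → [3, -8, 17]
i32.const -1 → [3, -8, 17, -1]
i32.mul      → [3, -8, -17]
i32.rem_s    → [3, -8]
i32.mul      → [-24]

-24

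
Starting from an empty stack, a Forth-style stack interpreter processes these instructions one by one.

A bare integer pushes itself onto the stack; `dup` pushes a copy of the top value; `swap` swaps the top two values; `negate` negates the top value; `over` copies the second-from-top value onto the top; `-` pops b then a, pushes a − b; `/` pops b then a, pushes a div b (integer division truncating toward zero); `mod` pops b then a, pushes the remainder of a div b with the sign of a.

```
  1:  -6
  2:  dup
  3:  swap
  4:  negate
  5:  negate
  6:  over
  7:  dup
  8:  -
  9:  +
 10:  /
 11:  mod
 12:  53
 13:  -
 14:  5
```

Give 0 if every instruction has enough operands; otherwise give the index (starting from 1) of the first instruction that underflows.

-6     -> [-6]
dup    -> [-6, -6]
swap   -> [-6, -6]
negate -> [-6, 6]
negate -> [-6, -6]
over   -> [-6, -6, -6]
dup    -> [-6, -6, -6, -6]
-      -> [-6, -6, 0]
+      -> [-6, -6]
/      -> [1]
mod  — needs 2 operands, stack has 1 → underflow

11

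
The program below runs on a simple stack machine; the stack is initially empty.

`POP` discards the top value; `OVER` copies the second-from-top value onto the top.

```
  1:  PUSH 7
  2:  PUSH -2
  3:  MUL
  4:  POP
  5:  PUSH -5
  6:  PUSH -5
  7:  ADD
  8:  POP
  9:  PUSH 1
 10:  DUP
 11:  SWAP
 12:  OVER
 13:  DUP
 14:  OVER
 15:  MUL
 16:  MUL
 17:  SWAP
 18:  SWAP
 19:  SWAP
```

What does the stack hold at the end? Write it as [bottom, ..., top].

PUSH 7  : [7]
PUSH -2 : [7, -2]
MUL     : [-14]
POP     : []
PUSH -5 : [-5]
PUSH -5 : [-5, -5]
ADD     : [-10]
POP     : []
PUSH 1  : [1]
DUP     : [1, 1]
SWAP    : [1, 1]
OVER    : [1, 1, 1]
DUP     : [1, 1, 1, 1]
OVER    : [1, 1, 1, 1, 1]
MUL     : [1, 1, 1, 1]
MUL     : [1, 1, 1]
SWAP    : [1, 1, 1]
SWAP    : [1, 1, 1]
SWAP    : [1, 1, 1]

[1, 1, 1]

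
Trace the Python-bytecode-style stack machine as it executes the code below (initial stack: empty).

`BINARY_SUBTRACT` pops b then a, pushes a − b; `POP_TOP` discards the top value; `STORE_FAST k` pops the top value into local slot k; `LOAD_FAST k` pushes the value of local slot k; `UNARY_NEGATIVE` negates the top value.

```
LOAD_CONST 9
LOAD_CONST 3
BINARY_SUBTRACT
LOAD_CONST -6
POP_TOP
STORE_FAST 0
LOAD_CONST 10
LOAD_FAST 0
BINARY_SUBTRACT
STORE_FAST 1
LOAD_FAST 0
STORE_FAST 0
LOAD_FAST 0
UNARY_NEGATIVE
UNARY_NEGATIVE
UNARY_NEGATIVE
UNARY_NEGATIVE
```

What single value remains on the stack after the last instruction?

6

LOAD_CONST 9    -> 9
LOAD_CONST 3    -> 9 3
BINARY_SUBTRACT -> 6
LOAD_CONST -6   -> 6 -6
POP_TOP         -> 6
STORE_FAST 0    -> (empty)
LOAD_CONST 10   -> 10
LOAD_FAST 0     -> 10 6
BINARY_SUBTRACT -> 4
STORE_FAST 1    -> (empty)
LOAD_FAST 0     -> 6
STORE_FAST 0    -> (empty)
LOAD_FAST 0     -> 6
UNARY_NEGATIVE  -> -6
UNARY_NEGATIVE  -> 6
UNARY_NEGATIVE  -> -6
UNARY_NEGATIVE  -> 6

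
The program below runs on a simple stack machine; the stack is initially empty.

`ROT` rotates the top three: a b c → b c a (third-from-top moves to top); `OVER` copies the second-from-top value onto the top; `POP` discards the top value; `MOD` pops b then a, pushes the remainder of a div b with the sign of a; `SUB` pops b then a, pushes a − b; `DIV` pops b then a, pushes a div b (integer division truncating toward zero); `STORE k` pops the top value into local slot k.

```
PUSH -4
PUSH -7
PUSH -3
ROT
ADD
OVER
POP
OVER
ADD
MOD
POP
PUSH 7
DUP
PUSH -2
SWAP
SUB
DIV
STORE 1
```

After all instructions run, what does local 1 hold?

PUSH -4 -> [-4]
PUSH -7 -> [-4, -7]
PUSH -3 -> [-4, -7, -3]
ROT     -> [-7, -3, -4]
ADD     -> [-7, -7]
OVER    -> [-7, -7, -7]
POP     -> [-7, -7]
OVER    -> [-7, -7, -7]
ADD     -> [-7, -14]
MOD     -> [-7]
POP     -> []
PUSH 7  -> [7]
DUP     -> [7, 7]
PUSH -2 -> [7, 7, -2]
SWAP    -> [7, -2, 7]
SUB     -> [7, -9]
DIV     -> [0]
STORE 1 -> []

0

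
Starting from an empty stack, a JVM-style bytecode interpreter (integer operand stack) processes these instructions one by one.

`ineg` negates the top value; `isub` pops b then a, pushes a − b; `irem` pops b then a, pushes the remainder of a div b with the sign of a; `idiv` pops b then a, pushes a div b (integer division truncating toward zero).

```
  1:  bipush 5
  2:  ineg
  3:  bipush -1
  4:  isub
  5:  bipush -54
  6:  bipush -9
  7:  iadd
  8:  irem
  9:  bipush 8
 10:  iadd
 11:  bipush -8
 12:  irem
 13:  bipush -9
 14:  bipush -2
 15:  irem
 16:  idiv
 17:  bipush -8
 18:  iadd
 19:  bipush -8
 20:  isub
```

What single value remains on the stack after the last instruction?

-4

bipush 5   : [5]
ineg       : [-5]
bipush -1  : [-5, -1]
isub       : [-4]
bipush -54 : [-4, -54]
bipush -9  : [-4, -54, -9]
iadd       : [-4, -63]
irem       : [-4]
bipush 8   : [-4, 8]
iadd       : [4]
bipush -8  : [4, -8]
irem       : [4]
bipush -9  : [4, -9]
bipush -2  : [4, -9, -2]
irem       : [4, -1]
idiv       : [-4]
bipush -8  : [-4, -8]
iadd       : [-12]
bipush -8  : [-12, -8]
isub       : [-4]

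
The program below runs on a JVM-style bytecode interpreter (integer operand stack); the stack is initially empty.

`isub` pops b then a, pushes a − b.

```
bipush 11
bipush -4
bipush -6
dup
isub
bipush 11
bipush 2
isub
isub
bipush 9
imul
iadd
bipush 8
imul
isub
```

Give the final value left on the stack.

691

bipush 11 : [11]
bipush -4 : [11, -4]
bipush -6 : [11, -4, -6]
dup       : [11, -4, -6, -6]
isub      : [11, -4, 0]
bipush 11 : [11, -4, 0, 11]
bipush 2  : [11, -4, 0, 11, 2]
isub      : [11, -4, 0, 9]
isub      : [11, -4, -9]
bipush 9  : [11, -4, -9, 9]
imul      : [11, -4, -81]
iadd      : [11, -85]
bipush 8  : [11, -85, 8]
imul      : [11, -680]
isub      : [691]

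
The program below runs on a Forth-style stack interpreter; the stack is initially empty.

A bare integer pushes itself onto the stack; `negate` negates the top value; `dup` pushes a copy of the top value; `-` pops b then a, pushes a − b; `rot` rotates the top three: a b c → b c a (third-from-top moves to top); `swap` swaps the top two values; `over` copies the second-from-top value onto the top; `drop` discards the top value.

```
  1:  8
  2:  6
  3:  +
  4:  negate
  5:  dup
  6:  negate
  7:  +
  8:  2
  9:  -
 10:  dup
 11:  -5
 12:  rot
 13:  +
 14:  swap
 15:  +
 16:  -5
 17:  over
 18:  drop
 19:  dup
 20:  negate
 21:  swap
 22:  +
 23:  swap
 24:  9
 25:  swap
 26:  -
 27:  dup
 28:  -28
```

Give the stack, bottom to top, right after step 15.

[-9]

8       [8]
6       [8, 6]
+       [14]
negate  [-14]
dup     [-14, -14]
negate  [-14, 14]
+       [0]
2       [0, 2]
-       [-2]
dup     [-2, -2]
-5      [-2, -2, -5]
rot     [-2, -5, -2]
+       [-2, -7]
swap    [-7, -2]
+       [-9]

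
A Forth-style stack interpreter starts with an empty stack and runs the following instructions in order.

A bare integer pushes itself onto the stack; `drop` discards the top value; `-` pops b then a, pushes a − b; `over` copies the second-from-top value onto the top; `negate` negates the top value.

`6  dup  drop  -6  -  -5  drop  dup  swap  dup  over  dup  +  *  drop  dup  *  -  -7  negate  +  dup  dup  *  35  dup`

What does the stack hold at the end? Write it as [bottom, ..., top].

[-125, 15625, 35, 35]

6      → 6
dup    → 6 6
drop   → 6
-6     → 6 -6
-      → 12
-5     → 12 -5
drop   → 12
dup    → 12 12
swap   → 12 12
dup    → 12 12 12
over   → 12 12 12 12
dup    → 12 12 12 12 12
+      → 12 12 12 24
*      → 12 12 288
drop   → 12 12
dup    → 12 12 12
*      → 12 144
-      → -132
-7     → -132 -7
negate → -132 7
+      → -125
dup    → -125 -125
dup    → -125 -125 -125
*      → -125 15625
35     → -125 15625 35
dup    → -125 15625 35 35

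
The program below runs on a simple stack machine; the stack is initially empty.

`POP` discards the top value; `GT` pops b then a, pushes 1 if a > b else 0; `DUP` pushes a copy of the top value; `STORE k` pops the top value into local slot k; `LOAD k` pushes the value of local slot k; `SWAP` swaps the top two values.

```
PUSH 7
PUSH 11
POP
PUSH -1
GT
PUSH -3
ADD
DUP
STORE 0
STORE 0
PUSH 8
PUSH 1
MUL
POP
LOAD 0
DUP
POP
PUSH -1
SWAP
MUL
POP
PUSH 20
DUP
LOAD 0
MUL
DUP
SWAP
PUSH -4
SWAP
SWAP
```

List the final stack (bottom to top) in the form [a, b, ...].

[20, -40, -40, -4]

PUSH 7  → [7]
PUSH 11 → [7, 11]
POP     → [7]
PUSH -1 → [7, -1]
GT      → [1]
PUSH -3 → [1, -3]
ADD     → [-2]
DUP     → [-2, -2]
STORE 0 → [-2]
STORE 0 → []
PUSH 8  → [8]
PUSH 1  → [8, 1]
MUL     → [8]
POP     → []
LOAD 0  → [-2]
DUP     → [-2, -2]
POP     → [-2]
PUSH -1 → [-2, -1]
SWAP    → [-1, -2]
MUL     → [2]
POP     → []
PUSH 20 → [20]
DUP     → [20, 20]
LOAD 0  → [20, 20, -2]
MUL     → [20, -40]
DUP     → [20, -40, -40]
SWAP    → [20, -40, -40]
PUSH -4 → [20, -40, -40, -4]
SWAP    → [20, -40, -4, -40]
SWAP    → [20, -40, -40, -4]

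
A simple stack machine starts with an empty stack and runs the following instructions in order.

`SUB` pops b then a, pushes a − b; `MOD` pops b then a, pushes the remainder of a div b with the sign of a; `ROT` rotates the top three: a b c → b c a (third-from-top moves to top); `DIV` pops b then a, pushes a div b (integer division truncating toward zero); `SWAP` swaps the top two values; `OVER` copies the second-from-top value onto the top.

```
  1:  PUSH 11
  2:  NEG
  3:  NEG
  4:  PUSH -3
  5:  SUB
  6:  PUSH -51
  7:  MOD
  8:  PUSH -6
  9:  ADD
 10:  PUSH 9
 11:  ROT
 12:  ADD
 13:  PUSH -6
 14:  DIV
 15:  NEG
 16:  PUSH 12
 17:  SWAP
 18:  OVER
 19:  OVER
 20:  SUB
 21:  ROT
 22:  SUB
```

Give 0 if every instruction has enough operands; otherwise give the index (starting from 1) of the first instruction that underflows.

11

PUSH 11  : [11]
NEG      : [-11]
NEG      : [11]
PUSH -3  : [11, -3]
SUB      : [14]
PUSH -51 : [14, -51]
MOD      : [14]
PUSH -6  : [14, -6]
ADD      : [8]
PUSH 9   : [8, 9]
ROT  — needs 3 operands, stack has 2 → underflow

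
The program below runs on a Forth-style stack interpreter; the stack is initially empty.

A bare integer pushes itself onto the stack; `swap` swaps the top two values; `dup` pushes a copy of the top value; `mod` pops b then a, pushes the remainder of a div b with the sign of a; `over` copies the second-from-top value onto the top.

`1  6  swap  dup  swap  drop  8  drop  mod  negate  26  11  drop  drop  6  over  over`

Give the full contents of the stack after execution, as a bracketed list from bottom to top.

1       1
6       1 6
swap    6 1
dup     6 1 1
swap    6 1 1
drop    6 1
8       6 1 8
drop    6 1
mod     0
negate  0
26      0 26
11      0 26 11
drop    0 26
drop    0
6       0 6
over    0 6 0
over    0 6 0 6

[0, 6, 0, 6]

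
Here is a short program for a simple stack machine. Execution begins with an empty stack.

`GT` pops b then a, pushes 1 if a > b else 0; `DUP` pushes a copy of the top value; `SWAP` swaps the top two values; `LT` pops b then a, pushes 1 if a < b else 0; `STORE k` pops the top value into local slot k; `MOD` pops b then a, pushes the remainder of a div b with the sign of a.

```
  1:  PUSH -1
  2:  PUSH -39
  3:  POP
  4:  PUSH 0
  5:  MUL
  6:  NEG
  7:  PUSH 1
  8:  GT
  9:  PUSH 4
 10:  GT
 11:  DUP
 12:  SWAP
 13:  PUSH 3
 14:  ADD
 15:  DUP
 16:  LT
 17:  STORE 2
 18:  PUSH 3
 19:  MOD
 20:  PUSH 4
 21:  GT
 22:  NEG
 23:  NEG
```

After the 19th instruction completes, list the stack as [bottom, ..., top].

[0]

PUSH -1   [-1]
PUSH -39  [-1, -39]
POP       [-1]
PUSH 0    [-1, 0]
MUL       [0]
NEG       [0]
PUSH 1    [0, 1]
GT        [0]
PUSH 4    [0, 4]
GT        [0]
DUP       [0, 0]
SWAP      [0, 0]
PUSH 3    [0, 0, 3]
ADD       [0, 3]
DUP       [0, 3, 3]
LT        [0, 0]
STORE 2   [0]
PUSH 3    [0, 3]
MOD       [0]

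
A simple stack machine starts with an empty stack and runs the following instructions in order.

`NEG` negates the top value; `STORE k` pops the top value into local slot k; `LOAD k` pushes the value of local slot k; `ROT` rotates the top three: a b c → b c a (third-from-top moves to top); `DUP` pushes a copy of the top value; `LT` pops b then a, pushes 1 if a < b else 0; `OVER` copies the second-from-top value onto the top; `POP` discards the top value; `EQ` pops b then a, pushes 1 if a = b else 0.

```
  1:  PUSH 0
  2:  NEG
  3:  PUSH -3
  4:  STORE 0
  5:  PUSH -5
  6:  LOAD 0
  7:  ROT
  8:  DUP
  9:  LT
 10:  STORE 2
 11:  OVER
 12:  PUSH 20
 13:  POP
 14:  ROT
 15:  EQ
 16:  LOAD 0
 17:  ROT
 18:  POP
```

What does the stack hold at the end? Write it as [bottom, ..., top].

[1, -3]

PUSH 0  -> [0]
NEG     -> [0]
PUSH -3 -> [0, -3]
STORE 0 -> [0]
PUSH -5 -> [0, -5]
LOAD 0  -> [0, -5, -3]
ROT     -> [-5, -3, 0]
DUP     -> [-5, -3, 0, 0]
LT      -> [-5, -3, 0]
STORE 2 -> [-5, -3]
OVER    -> [-5, -3, -5]
PUSH 20 -> [-5, -3, -5, 20]
POP     -> [-5, -3, -5]
ROT     -> [-3, -5, -5]
EQ      -> [-3, 1]
LOAD 0  -> [-3, 1, -3]
ROT     -> [1, -3, -3]
POP     -> [1, -3]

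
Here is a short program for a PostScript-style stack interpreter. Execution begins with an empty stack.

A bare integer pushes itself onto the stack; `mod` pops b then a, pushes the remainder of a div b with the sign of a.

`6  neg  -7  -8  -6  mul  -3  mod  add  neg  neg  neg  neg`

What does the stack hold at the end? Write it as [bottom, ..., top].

6   : [6]
neg : [-6]
-7  : [-6, -7]
-8  : [-6, -7, -8]
-6  : [-6, -7, -8, -6]
mul : [-6, -7, 48]
-3  : [-6, -7, 48, -3]
mod : [-6, -7, 0]
add : [-6, -7]
neg : [-6, 7]
neg : [-6, -7]
neg : [-6, 7]
neg : [-6, -7]

[-6, -7]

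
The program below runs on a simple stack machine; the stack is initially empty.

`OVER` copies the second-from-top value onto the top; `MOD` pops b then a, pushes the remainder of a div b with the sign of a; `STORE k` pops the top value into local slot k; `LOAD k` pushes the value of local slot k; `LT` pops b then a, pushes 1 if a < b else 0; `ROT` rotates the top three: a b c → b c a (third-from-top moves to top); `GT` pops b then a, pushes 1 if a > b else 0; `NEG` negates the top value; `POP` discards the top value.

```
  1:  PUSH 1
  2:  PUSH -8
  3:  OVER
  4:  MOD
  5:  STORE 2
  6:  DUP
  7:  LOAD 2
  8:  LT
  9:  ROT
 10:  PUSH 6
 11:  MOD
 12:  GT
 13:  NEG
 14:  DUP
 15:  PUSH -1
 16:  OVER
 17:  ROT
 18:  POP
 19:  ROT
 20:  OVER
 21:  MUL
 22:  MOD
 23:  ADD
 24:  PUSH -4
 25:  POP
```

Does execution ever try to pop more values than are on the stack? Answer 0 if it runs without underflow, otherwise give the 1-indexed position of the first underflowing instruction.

9

PUSH 1  → [1]
PUSH -8 → [1, -8]
OVER    → [1, -8, 1]
MOD     → [1, 0]
STORE 2 → [1]
DUP     → [1, 1]
LOAD 2  → [1, 1, 0]
LT      → [1, 0]
ROT  — needs 3 operands, stack has 2 → underflow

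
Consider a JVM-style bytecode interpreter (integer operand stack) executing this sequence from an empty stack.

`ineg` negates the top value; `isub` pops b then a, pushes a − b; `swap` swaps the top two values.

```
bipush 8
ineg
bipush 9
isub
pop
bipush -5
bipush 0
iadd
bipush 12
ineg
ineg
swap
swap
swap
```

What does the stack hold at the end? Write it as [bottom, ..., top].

bipush 8  → [8]
ineg      → [-8]
bipush 9  → [-8, 9]
isub      → [-17]
pop       → []
bipush -5 → [-5]
bipush 0  → [-5, 0]
iadd      → [-5]
bipush 12 → [-5, 12]
ineg      → [-5, -12]
ineg      → [-5, 12]
swap      → [12, -5]
swap      → [-5, 12]
swap      → [12, -5]

[12, -5]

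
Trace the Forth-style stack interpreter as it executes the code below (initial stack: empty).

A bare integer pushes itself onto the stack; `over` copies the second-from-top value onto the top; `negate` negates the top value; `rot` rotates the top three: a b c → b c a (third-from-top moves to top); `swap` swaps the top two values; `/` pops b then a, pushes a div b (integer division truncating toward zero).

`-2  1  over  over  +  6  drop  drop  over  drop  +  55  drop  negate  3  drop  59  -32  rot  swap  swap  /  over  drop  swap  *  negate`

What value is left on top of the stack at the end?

1888

-2     : [-2]
1      : [-2, 1]
over   : [-2, 1, -2]
over   : [-2, 1, -2, 1]
+      : [-2, 1, -1]
6      : [-2, 1, -1, 6]
drop   : [-2, 1, -1]
drop   : [-2, 1]
over   : [-2, 1, -2]
drop   : [-2, 1]
+      : [-1]
55     : [-1, 55]
drop   : [-1]
negate : [1]
3      : [1, 3]
drop   : [1]
59     : [1, 59]
-32    : [1, 59, -32]
rot    : [59, -32, 1]
swap   : [59, 1, -32]
swap   : [59, -32, 1]
/      : [59, -32]
over   : [59, -32, 59]
drop   : [59, -32]
swap   : [-32, 59]
*      : [-1888]
negate : [1888]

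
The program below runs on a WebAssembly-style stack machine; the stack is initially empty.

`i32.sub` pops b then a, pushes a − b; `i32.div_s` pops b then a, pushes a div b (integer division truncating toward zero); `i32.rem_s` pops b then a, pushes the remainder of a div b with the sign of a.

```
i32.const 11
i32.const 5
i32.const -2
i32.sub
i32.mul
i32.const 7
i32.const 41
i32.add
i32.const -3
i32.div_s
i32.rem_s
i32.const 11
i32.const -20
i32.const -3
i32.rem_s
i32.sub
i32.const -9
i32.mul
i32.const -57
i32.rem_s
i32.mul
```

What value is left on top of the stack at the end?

-39

i32.const 11  -> [11]
i32.const 5   -> [11, 5]
i32.const -2  -> [11, 5, -2]
i32.sub       -> [11, 7]
i32.mul       -> [77]
i32.const 7   -> [77, 7]
i32.const 41  -> [77, 7, 41]
i32.add       -> [77, 48]
i32.const -3  -> [77, 48, -3]
i32.div_s     -> [77, -16]
i32.rem_s     -> [13]
i32.const 11  -> [13, 11]
i32.const -20 -> [13, 11, -20]
i32.const -3  -> [13, 11, -20, -3]
i32.rem_s     -> [13, 11, -2]
i32.sub       -> [13, 13]
i32.const -9  -> [13, 13, -9]
i32.mul       -> [13, -117]
i32.const -57 -> [13, -117, -57]
i32.rem_s     -> [13, -3]
i32.mul       -> [-39]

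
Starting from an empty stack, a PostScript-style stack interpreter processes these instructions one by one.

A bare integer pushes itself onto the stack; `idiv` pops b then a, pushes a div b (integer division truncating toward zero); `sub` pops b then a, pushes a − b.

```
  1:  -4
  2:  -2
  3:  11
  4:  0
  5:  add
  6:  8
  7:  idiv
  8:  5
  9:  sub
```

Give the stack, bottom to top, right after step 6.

[-4, -2, 11, 8]

-4  → -4
-2  → -4 -2
11  → -4 -2 11
0   → -4 -2 11 0
add → -4 -2 11
8   → -4 -2 11 8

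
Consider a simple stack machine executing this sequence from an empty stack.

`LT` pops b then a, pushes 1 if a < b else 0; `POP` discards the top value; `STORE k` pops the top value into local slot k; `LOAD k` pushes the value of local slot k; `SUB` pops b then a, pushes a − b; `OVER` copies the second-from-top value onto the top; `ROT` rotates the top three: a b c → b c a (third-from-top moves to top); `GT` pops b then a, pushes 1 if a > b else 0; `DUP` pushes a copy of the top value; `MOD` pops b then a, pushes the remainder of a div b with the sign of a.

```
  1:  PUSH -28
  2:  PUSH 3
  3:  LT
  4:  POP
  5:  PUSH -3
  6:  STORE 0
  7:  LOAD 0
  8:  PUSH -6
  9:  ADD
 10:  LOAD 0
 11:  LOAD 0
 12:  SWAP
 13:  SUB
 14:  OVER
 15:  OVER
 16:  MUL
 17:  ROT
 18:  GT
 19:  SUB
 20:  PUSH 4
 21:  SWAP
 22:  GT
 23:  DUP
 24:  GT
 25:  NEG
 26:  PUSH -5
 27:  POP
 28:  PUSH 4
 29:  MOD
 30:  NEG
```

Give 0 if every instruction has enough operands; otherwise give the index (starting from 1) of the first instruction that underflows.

0

PUSH -28  -28
PUSH 3    -28 3
LT        1
POP       (empty)
PUSH -3   -3
STORE 0   (empty)
LOAD 0    -3
PUSH -6   -3 -6
ADD       -9
LOAD 0    -9 -3
LOAD 0    -9 -3 -3
SWAP      -9 -3 -3
SUB       -9 0
OVER      -9 0 -9
OVER      -9 0 -9 0
MUL       -9 0 0
ROT       0 0 -9
GT        0 1
SUB       -1
PUSH 4    -1 4
SWAP      4 -1
GT        1
DUP       1 1
GT        0
NEG       0
PUSH -5   0 -5
POP       0
PUSH 4    0 4
MOD       0
NEG       0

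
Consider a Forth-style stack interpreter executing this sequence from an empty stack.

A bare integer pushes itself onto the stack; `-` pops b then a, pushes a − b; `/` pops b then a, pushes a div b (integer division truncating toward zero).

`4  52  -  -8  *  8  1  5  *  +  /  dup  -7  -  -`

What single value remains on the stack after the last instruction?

-7

4   -> 4
52  -> 4 52
-   -> -48
-8  -> -48 -8
*   -> 384
8   -> 384 8
1   -> 384 8 1
5   -> 384 8 1 5
*   -> 384 8 5
+   -> 384 13
/   -> 29
dup -> 29 29
-7  -> 29 29 -7
-   -> 29 36
-   -> -7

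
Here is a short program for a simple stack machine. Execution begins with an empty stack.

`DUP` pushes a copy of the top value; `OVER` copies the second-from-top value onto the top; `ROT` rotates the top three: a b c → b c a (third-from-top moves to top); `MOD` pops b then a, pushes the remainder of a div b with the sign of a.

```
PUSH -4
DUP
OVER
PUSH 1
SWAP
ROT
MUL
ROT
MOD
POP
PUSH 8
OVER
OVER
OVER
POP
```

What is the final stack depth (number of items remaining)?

4

PUSH -4 → -4
DUP     → -4 -4
OVER    → -4 -4 -4
PUSH 1  → -4 -4 -4 1
SWAP    → -4 -4 1 -4
ROT     → -4 1 -4 -4
MUL     → -4 1 16
ROT     → 1 16 -4
MOD     → 1 0
POP     → 1
PUSH 8  → 1 8
OVER    → 1 8 1
OVER    → 1 8 1 8
OVER    → 1 8 1 8 1
POP     → 1 8 1 8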